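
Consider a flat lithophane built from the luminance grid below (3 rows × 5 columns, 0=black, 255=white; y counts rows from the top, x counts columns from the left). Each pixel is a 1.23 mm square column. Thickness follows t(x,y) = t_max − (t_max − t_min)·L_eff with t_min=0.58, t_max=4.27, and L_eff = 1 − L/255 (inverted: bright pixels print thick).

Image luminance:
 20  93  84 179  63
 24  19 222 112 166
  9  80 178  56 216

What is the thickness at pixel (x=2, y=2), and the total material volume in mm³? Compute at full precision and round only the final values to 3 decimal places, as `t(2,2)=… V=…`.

t(2,2)=3.156 V=46.461

span = t_max - t_min = 4.27 - 0.58 = 3.690
L(2,2) = 178, L_eff = 1 - 178/255 = 0.301961 (inverted)
t(2,2) = 4.27 - 3.690·0.301961 = 3.156
Σt over all 3·5 pixels = 261033/8500 ≈ 30.7097647
V = pitch²·Σt = 1.23²·261033/8500 = 46.461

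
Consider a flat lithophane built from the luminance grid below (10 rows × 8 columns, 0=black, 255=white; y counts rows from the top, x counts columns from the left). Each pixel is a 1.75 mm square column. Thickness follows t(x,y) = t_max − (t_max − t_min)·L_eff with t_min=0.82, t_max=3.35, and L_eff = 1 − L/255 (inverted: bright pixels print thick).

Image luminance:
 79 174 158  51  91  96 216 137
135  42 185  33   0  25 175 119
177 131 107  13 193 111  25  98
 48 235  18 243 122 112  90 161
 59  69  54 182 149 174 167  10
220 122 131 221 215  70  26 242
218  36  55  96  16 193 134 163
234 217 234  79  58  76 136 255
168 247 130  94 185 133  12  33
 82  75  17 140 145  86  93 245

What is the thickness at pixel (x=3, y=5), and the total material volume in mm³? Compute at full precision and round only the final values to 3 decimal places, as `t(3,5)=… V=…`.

t(3,5)=3.013 V=498.550

span = t_max - t_min = 3.35 - 0.82 = 2.530
L(3,5) = 221, L_eff = 1 - 221/255 = 0.133333 (inverted)
t(3,5) = 3.35 - 2.530·0.133333 = 3.013
Σt over all 10·8 pixels = 1037797/6375 ≈ 162.7916863
V = pitch²·Σt = 1.75²·1037797/6375 = 498.550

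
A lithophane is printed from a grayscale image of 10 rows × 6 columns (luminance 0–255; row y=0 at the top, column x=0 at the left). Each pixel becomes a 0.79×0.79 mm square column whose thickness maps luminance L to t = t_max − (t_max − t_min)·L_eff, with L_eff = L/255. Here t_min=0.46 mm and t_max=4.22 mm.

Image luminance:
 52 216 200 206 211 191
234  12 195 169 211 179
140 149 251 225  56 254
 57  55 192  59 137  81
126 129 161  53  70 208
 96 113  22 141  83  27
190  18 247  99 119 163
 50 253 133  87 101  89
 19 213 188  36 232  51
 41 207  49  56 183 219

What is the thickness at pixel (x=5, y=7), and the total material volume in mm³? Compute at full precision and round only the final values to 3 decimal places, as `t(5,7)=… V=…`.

span = t_max - t_min = 4.22 - 0.46 = 3.760
L(5,7) = 89, L_eff = 89/255 = 0.349020
t(5,7) = 4.22 - 3.760·0.349020 = 2.908
Σt over all 10·6 pixels = 287258/2125 ≈ 135.1802353
V = pitch²·Σt = 0.79²·287258/2125 = 84.366

t(5,7)=2.908 V=84.366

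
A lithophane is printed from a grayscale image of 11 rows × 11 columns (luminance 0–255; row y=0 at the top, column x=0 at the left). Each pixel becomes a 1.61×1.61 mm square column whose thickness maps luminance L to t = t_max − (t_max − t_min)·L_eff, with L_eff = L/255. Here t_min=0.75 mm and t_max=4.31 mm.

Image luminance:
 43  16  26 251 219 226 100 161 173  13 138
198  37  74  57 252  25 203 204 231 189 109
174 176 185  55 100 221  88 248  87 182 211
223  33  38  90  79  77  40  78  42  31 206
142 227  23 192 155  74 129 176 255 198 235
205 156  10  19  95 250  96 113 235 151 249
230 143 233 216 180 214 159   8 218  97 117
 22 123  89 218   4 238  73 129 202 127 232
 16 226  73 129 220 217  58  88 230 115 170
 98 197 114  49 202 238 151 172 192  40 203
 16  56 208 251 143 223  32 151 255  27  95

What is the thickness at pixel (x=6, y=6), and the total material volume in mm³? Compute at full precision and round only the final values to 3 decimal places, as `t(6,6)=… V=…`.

span = t_max - t_min = 4.31 - 0.75 = 3.560
L(6,6) = 159, L_eff = 159/255 = 0.623529
t(6,6) = 4.31 - 3.560·0.623529 = 2.090
Σt over all 11·11 pixels = 7274629/25500 ≈ 285.2795686
V = pitch²·Σt = 1.61²·7274629/25500 = 739.473

t(6,6)=2.090 V=739.473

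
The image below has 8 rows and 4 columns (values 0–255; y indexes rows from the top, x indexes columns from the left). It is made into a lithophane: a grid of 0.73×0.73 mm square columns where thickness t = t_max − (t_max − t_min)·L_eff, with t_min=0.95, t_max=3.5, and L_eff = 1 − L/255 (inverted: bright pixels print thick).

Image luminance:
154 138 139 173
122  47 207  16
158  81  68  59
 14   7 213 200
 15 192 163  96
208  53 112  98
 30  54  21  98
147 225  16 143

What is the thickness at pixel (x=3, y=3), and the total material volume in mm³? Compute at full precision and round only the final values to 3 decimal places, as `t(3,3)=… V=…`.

span = t_max - t_min = 3.5 - 0.95 = 2.550
L(3,3) = 200, L_eff = 1 - 200/255 = 0.215686 (inverted)
t(3,3) = 3.5 - 2.550·0.215686 = 2.950
Σt over all 8·4 pixels = 65.07
V = pitch²·Σt = 0.73²·65.07 = 34.676

t(3,3)=2.950 V=34.676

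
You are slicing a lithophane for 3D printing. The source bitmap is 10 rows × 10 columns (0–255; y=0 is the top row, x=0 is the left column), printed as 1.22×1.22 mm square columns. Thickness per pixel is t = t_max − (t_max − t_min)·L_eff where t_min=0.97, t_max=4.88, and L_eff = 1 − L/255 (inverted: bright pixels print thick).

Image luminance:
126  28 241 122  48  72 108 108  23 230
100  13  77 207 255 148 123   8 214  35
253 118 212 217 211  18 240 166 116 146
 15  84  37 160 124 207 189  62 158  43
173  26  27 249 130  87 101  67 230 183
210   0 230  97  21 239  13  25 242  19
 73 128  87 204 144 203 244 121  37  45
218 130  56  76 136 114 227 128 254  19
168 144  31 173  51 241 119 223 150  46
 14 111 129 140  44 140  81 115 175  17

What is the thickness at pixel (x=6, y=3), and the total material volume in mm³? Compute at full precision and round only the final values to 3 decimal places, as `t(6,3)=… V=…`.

span = t_max - t_min = 4.88 - 0.97 = 3.910
L(6,3) = 189, L_eff = 1 - 189/255 = 0.258824 (inverted)
t(6,3) = 4.88 - 3.910·0.258824 = 3.868
Σt over all 10·10 pixels = 286.934
V = pitch²·Σt = 1.22²·286.934 = 427.073

t(6,3)=3.868 V=427.073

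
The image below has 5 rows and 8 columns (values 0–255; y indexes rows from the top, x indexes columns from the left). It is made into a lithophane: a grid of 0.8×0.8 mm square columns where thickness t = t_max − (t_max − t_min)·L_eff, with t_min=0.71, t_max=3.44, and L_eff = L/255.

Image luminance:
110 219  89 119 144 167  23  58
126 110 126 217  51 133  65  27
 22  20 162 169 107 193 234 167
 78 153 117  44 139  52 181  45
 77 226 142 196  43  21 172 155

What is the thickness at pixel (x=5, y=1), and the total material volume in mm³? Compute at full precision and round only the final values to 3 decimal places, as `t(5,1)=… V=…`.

t(5,1)=2.016 V=55.868

span = t_max - t_min = 3.44 - 0.71 = 2.730
L(5,1) = 133, L_eff = 133/255 = 0.521569
t(5,1) = 3.44 - 2.730·0.521569 = 2.016
Σt over all 5·8 pixels = 741991/8500 ≈ 87.2930588
V = pitch²·Σt = 0.8²·741991/8500 = 55.868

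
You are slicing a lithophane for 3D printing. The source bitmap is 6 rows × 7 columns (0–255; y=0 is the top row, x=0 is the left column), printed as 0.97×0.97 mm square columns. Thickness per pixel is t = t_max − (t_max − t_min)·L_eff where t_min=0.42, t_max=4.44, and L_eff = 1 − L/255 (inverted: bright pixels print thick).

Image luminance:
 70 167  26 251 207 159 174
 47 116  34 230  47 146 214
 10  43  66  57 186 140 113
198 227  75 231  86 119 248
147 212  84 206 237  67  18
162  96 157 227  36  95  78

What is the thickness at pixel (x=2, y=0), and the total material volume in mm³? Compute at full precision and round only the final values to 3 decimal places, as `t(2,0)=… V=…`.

span = t_max - t_min = 4.44 - 0.42 = 4.020
L(2,0) = 26, L_eff = 1 - 26/255 = 0.898039 (inverted)
t(2,0) = 4.44 - 4.020·0.898039 = 0.830
Σt over all 6·7 pixels = 444073/4250 ≈ 104.4877647
V = pitch²·Σt = 0.97²·444073/4250 = 98.313

t(2,0)=0.830 V=98.313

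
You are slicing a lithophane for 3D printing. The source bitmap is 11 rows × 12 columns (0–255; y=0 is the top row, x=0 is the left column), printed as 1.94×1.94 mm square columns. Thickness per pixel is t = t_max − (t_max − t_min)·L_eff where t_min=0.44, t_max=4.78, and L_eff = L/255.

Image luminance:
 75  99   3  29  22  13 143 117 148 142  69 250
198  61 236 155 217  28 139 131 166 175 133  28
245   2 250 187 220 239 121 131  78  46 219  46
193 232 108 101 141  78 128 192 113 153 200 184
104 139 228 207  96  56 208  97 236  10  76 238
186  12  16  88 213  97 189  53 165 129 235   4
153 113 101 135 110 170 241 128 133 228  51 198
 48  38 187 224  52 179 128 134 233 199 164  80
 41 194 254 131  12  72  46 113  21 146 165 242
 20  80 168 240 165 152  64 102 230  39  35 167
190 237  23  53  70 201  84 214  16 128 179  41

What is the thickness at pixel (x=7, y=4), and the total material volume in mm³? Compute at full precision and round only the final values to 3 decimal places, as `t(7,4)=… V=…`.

span = t_max - t_min = 4.78 - 0.44 = 4.340
L(7,4) = 97, L_eff = 97/255 = 0.380392
t(7,4) = 4.78 - 4.340·0.380392 = 3.129
Σt over all 11·12 pixels = 2153132/6375 ≈ 337.7461961
V = pitch²·Σt = 1.94²·2153132/6375 = 1271.142

t(7,4)=3.129 V=1271.142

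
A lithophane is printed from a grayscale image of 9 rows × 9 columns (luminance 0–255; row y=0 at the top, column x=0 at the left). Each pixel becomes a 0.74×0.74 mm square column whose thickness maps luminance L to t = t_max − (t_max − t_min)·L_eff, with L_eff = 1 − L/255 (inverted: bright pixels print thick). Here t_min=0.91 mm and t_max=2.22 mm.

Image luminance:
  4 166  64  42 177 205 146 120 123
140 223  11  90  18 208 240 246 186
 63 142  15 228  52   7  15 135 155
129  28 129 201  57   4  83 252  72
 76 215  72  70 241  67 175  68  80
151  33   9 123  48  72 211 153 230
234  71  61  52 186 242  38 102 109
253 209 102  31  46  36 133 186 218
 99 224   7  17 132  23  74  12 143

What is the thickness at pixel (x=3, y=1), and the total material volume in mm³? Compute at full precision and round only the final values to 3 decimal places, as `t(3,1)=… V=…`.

span = t_max - t_min = 2.22 - 0.91 = 1.310
L(3,1) = 90, L_eff = 1 - 90/255 = 0.647059 (inverted)
t(3,1) = 2.22 - 1.310·0.647059 = 1.372
Σt over all 9·9 pixels = 619843/5100 ≈ 121.5378431
V = pitch²·Σt = 0.74²·619843/5100 = 66.554

t(3,1)=1.372 V=66.554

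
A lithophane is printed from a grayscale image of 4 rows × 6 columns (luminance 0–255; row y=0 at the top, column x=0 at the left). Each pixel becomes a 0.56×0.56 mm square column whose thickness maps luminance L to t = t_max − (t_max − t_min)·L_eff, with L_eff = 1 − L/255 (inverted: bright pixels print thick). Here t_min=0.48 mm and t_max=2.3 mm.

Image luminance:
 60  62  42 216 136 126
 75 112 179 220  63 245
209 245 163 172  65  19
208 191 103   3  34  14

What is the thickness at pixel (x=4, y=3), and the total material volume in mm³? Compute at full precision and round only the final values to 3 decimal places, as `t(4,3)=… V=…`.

t(4,3)=0.723 V=10.242

span = t_max - t_min = 2.3 - 0.48 = 1.820
L(4,3) = 34, L_eff = 1 - 34/255 = 0.866667 (inverted)
t(4,3) = 2.3 - 1.820·0.866667 = 0.723
Σt over all 4·6 pixels = 208211/6375 ≈ 32.6605490
V = pitch²·Σt = 0.56²·208211/6375 = 10.242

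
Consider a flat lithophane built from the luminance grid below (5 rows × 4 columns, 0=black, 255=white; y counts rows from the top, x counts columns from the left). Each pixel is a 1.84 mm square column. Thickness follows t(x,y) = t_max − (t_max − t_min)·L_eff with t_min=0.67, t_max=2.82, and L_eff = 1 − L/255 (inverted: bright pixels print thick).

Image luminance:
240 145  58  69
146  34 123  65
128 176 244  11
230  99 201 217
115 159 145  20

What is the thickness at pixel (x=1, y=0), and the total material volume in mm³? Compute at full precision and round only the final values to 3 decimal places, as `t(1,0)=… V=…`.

span = t_max - t_min = 2.82 - 0.67 = 2.150
L(1,0) = 145, L_eff = 1 - 145/255 = 0.431373 (inverted)
t(1,0) = 2.82 - 2.150·0.431373 = 1.893
Σt over all 5·4 pixels = 12081/340 ≈ 35.5323529
V = pitch²·Σt = 1.84²·12081/340 = 120.298

t(1,0)=1.893 V=120.298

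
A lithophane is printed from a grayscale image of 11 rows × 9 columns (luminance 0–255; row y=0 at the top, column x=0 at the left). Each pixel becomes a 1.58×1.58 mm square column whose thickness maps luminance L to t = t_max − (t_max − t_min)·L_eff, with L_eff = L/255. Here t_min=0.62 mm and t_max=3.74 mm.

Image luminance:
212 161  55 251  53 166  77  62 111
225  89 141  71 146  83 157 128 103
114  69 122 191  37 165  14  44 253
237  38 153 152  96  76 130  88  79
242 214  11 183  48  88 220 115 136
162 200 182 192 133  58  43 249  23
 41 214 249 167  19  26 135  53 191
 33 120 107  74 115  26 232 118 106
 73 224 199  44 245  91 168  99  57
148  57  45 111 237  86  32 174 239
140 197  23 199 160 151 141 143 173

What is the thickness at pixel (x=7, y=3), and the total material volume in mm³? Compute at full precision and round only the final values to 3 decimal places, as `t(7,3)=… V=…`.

t(7,3)=2.663 V=541.598

span = t_max - t_min = 3.74 - 0.62 = 3.120
L(7,3) = 88, L_eff = 88/255 = 0.345098
t(7,3) = 3.74 - 3.120·0.345098 = 2.663
Σt over all 11·9 pixels = 184409/850 ≈ 216.9517647
V = pitch²·Σt = 1.58²·184409/850 = 541.598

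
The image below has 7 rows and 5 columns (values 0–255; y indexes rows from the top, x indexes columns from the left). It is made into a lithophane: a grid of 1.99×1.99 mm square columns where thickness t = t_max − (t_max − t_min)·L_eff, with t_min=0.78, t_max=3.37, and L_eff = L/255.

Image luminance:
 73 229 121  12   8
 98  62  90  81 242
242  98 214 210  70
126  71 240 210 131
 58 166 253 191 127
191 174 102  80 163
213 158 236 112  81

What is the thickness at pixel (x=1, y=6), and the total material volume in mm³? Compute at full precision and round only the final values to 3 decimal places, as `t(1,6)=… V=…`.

t(1,6)=1.765 V=268.678

span = t_max - t_min = 3.37 - 0.78 = 2.590
L(1,6) = 158, L_eff = 158/255 = 0.619608
t(1,6) = 3.37 - 2.590·0.619608 = 1.765
Σt over all 7·5 pixels = 865039/12750 ≈ 67.8461961
V = pitch²·Σt = 1.99²·865039/12750 = 268.678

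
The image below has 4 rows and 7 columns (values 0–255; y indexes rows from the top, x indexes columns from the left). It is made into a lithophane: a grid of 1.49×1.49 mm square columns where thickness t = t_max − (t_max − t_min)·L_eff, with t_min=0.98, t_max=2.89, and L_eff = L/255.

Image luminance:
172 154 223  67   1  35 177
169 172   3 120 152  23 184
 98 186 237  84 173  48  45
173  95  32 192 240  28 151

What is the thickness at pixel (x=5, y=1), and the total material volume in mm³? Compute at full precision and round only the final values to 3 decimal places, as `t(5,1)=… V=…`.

span = t_max - t_min = 2.89 - 0.98 = 1.910
L(5,1) = 23, L_eff = 23/255 = 0.090196
t(5,1) = 2.89 - 1.910·0.090196 = 2.718
Σt over all 4·7 pixels = 41399/750 ≈ 55.1986667
V = pitch²·Σt = 1.49²·41399/750 = 122.547

t(5,1)=2.718 V=122.547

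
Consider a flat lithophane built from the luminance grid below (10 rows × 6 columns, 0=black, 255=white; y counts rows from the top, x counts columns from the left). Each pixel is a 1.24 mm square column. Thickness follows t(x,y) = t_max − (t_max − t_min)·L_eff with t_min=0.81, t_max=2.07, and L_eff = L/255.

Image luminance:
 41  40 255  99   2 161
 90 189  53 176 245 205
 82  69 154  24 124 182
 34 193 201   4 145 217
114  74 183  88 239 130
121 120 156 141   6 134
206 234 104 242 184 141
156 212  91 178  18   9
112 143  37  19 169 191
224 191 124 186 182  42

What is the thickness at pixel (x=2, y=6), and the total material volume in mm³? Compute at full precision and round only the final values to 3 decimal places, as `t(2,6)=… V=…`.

span = t_max - t_min = 2.07 - 0.81 = 1.260
L(2,6) = 104, L_eff = 104/255 = 0.407843
t(2,6) = 2.07 - 1.260·0.407843 = 1.556
Σt over all 10·6 pixels = 181122/2125 ≈ 85.2338824
V = pitch²·Σt = 1.24²·181122/2125 = 131.056

t(2,6)=1.556 V=131.056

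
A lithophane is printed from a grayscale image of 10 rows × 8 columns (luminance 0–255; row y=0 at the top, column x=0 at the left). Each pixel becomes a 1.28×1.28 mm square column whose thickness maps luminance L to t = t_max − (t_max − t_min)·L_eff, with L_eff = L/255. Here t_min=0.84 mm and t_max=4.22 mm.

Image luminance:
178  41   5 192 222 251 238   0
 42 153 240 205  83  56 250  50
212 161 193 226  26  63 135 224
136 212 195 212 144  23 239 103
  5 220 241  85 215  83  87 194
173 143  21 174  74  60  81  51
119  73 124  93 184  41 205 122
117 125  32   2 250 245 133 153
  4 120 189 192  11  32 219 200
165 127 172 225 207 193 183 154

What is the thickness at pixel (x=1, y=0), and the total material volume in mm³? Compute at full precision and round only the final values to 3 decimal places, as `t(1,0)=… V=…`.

t(1,0)=3.677 V=313.631

span = t_max - t_min = 4.22 - 0.84 = 3.380
L(1,0) = 41, L_eff = 41/255 = 0.160784
t(1,0) = 4.22 - 3.380·0.160784 = 3.677
Σt over all 10·8 pixels = 406778/2125 ≈ 191.4249412
V = pitch²·Σt = 1.28²·406778/2125 = 313.631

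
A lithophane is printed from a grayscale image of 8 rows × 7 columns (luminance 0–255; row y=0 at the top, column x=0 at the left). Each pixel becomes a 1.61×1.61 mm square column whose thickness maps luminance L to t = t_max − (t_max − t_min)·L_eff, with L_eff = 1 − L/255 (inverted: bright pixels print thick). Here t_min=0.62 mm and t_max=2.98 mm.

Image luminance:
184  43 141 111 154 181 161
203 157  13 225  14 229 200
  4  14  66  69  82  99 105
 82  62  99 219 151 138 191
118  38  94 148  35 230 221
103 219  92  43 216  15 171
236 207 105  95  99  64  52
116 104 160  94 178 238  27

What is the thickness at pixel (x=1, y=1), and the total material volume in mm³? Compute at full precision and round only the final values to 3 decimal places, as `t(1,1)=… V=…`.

t(1,1)=2.073 V=255.886

span = t_max - t_min = 2.98 - 0.62 = 2.360
L(1,1) = 157, L_eff = 1 - 157/255 = 0.384314 (inverted)
t(1,1) = 2.98 - 2.360·0.384314 = 2.073
Σt over all 8·7 pixels = 8391/85 ≈ 98.7176471
V = pitch²·Σt = 1.61²·8391/85 = 255.886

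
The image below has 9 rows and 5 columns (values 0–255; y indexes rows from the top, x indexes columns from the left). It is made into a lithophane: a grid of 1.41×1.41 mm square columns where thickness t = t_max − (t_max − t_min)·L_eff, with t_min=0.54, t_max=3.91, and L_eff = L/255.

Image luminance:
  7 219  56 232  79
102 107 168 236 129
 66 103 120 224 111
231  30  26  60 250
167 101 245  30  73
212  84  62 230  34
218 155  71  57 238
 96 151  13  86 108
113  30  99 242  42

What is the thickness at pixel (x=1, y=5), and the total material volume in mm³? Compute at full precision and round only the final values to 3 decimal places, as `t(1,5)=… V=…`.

t(1,5)=2.800 V=204.957

span = t_max - t_min = 3.91 - 0.54 = 3.370
L(1,5) = 84, L_eff = 84/255 = 0.329412
t(1,5) = 3.91 - 3.370·0.329412 = 2.800
Σt over all 9·5 pixels = 657211/6375 ≈ 103.0919216
V = pitch²·Σt = 1.41²·657211/6375 = 204.957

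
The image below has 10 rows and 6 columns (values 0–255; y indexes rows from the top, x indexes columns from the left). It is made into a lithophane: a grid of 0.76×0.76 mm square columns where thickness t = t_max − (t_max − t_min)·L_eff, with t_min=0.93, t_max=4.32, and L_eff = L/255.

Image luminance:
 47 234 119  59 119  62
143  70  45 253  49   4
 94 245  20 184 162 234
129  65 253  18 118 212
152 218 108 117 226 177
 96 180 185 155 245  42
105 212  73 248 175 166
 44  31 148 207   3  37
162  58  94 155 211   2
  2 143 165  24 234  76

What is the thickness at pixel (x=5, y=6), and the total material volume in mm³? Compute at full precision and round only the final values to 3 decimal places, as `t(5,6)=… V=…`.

span = t_max - t_min = 4.32 - 0.93 = 3.390
L(5,6) = 166, L_eff = 166/255 = 0.650980
t(5,6) = 4.32 - 3.390·0.650980 = 2.113
Σt over all 10·6 pixels = 671409/4250 ≈ 157.9785882
V = pitch²·Σt = 0.76²·671409/4250 = 91.248

t(5,6)=2.113 V=91.248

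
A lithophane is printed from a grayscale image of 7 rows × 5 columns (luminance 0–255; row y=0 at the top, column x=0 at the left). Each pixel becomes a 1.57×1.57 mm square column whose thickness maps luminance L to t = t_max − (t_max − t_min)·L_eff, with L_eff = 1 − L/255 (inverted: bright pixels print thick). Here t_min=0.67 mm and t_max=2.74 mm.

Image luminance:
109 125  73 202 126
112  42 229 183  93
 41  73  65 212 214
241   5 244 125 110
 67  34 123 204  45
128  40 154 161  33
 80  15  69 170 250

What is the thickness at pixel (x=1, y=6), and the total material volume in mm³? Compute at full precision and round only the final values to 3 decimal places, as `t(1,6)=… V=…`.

t(1,6)=0.792 V=141.780

span = t_max - t_min = 2.74 - 0.67 = 2.070
L(1,6) = 15, L_eff = 1 - 15/255 = 0.941176 (inverted)
t(1,6) = 2.74 - 2.070·0.941176 = 0.792
Σt over all 7·5 pixels = 244459/4250 ≈ 57.5197647
V = pitch²·Σt = 1.57²·244459/4250 = 141.780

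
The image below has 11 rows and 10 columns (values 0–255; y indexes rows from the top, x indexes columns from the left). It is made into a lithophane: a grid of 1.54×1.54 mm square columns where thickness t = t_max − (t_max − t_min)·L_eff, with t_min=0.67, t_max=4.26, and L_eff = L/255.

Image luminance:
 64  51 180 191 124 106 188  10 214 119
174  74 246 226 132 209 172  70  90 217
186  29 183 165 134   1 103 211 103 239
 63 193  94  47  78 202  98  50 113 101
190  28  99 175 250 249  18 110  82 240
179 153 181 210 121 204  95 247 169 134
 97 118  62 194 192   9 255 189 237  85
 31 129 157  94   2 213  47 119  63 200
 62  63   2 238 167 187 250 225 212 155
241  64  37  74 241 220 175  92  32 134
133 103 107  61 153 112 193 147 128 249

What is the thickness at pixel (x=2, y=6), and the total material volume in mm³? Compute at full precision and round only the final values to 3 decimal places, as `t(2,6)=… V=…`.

span = t_max - t_min = 4.26 - 0.67 = 3.590
L(2,6) = 62, L_eff = 62/255 = 0.243137
t(2,6) = 4.26 - 3.590·0.243137 = 3.387
Σt over all 11·10 pixels = 3258097/12750 ≈ 255.5370196
V = pitch²·Σt = 1.54²·3258097/12750 = 606.032

t(2,6)=3.387 V=606.032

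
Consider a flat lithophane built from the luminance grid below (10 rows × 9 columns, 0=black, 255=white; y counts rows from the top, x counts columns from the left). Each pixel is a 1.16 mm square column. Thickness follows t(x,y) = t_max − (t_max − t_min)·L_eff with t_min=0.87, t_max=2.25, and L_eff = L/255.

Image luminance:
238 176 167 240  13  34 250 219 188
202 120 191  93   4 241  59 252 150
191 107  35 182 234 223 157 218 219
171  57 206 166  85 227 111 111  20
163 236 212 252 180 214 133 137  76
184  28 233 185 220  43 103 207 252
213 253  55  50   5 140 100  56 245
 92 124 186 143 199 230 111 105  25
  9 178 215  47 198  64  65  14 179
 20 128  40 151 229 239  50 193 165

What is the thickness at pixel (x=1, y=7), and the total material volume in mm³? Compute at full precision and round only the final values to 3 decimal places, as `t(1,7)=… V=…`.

span = t_max - t_min = 2.25 - 0.87 = 1.380
L(1,7) = 124, L_eff = 124/255 = 0.486275
t(1,7) = 2.25 - 1.380·0.486275 = 1.579
Σt over all 10·9 pixels = 279306/2125 ≈ 131.4381176
V = pitch²·Σt = 1.16²·279306/2125 = 176.863

t(1,7)=1.579 V=176.863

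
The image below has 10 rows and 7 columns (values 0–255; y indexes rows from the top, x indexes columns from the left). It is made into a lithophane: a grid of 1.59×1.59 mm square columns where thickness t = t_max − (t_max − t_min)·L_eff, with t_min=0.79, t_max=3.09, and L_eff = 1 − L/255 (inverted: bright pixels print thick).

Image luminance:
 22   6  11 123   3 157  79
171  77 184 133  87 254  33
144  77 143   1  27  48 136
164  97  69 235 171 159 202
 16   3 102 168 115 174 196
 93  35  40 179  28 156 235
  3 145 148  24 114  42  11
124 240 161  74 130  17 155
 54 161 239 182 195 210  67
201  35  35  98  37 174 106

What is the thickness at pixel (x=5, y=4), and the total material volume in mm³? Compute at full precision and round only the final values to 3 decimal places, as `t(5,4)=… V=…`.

span = t_max - t_min = 3.09 - 0.79 = 2.300
L(5,4) = 174, L_eff = 1 - 174/255 = 0.317647 (inverted)
t(5,4) = 3.09 - 2.300·0.317647 = 2.359
Σt over all 10·7 pixels = 1876/15 ≈ 125.0666667
V = pitch²·Σt = 1.59²·1876/15 = 316.181

t(5,4)=2.359 V=316.181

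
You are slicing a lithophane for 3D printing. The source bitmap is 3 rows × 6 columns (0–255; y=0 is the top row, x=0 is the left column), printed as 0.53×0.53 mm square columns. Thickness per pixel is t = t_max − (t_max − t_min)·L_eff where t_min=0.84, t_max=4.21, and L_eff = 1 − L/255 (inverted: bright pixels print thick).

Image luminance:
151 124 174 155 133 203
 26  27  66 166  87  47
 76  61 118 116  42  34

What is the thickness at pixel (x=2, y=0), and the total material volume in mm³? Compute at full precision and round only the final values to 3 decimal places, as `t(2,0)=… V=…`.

span = t_max - t_min = 4.21 - 0.84 = 3.370
L(2,0) = 174, L_eff = 1 - 174/255 = 0.317647 (inverted)
t(2,0) = 4.21 - 3.370·0.317647 = 3.140
Σt over all 3·6 pixels = 165697/4250 ≈ 38.9875294
V = pitch²·Σt = 0.53²·165697/4250 = 10.952

t(2,0)=3.140 V=10.952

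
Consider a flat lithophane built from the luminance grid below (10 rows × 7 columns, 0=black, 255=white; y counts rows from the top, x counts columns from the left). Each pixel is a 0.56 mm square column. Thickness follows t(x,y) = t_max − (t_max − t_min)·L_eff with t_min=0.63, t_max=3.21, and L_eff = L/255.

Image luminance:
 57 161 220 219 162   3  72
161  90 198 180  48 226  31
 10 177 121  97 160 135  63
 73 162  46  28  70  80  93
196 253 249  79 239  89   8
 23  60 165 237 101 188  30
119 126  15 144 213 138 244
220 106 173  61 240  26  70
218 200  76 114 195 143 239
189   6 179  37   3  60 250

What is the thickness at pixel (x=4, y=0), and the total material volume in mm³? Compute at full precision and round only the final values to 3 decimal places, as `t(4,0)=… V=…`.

span = t_max - t_min = 3.21 - 0.63 = 2.580
L(4,0) = 162, L_eff = 162/255 = 0.635294
t(4,0) = 3.21 - 2.580·0.635294 = 1.571
Σt over all 10·7 pixels = 573823/4250 ≈ 135.0171765
V = pitch²·Σt = 0.56²·573823/4250 = 42.341

t(4,0)=1.571 V=42.341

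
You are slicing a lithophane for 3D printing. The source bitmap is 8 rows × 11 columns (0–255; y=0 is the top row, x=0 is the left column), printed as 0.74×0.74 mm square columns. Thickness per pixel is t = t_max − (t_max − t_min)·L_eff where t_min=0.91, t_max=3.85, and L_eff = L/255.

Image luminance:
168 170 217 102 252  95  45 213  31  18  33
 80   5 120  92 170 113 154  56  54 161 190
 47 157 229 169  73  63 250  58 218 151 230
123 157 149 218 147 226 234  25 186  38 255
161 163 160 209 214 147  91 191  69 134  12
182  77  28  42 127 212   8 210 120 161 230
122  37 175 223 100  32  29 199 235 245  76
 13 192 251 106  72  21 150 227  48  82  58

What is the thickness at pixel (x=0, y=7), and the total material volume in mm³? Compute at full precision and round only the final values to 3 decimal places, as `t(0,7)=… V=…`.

span = t_max - t_min = 3.85 - 0.91 = 2.940
L(0,7) = 13, L_eff = 13/255 = 0.050980
t(0,7) = 3.85 - 2.940·0.050980 = 3.700
Σt over all 8·11 pixels = 872333/4250 ≈ 205.2548235
V = pitch²·Σt = 0.74²·872333/4250 = 112.398

t(0,7)=3.700 V=112.398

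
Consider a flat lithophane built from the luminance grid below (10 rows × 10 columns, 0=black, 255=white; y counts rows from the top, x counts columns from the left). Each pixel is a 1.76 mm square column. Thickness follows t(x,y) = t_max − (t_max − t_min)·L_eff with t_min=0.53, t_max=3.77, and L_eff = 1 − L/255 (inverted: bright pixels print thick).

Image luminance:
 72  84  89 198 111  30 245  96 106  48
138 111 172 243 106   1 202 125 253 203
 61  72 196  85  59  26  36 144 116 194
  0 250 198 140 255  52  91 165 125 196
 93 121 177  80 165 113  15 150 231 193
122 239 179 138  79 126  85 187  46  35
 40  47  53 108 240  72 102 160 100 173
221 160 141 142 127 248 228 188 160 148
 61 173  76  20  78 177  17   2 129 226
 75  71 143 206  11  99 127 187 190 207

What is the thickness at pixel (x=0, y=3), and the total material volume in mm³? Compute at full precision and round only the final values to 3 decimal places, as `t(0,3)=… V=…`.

span = t_max - t_min = 3.77 - 0.53 = 3.240
L(0,3) = 0, L_eff = 1 - 0/255 = 1.000000 (inverted)
t(0,3) = 3.77 - 3.240·1.000000 = 0.530
Σt over all 10·10 pixels = 215.648
V = pitch²·Σt = 1.76²·215.648 = 667.991

t(0,3)=0.530 V=667.991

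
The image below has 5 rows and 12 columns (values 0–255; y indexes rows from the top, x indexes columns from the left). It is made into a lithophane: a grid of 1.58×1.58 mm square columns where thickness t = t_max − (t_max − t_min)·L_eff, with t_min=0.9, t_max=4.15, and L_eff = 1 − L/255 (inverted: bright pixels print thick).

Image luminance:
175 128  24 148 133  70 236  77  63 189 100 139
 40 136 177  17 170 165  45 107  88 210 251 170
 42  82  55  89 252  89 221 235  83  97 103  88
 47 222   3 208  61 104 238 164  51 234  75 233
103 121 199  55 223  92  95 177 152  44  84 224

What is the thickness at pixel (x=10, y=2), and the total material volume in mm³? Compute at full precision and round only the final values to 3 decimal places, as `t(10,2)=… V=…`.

span = t_max - t_min = 4.15 - 0.9 = 3.250
L(10,2) = 103, L_eff = 1 - 103/255 = 0.596078 (inverted)
t(10,2) = 4.15 - 3.250·0.596078 = 2.213
Σt over all 5·12 pixels = 155219/1020 ≈ 152.1754902
V = pitch²·Σt = 1.58²·155219/1020 = 379.891

t(10,2)=2.213 V=379.891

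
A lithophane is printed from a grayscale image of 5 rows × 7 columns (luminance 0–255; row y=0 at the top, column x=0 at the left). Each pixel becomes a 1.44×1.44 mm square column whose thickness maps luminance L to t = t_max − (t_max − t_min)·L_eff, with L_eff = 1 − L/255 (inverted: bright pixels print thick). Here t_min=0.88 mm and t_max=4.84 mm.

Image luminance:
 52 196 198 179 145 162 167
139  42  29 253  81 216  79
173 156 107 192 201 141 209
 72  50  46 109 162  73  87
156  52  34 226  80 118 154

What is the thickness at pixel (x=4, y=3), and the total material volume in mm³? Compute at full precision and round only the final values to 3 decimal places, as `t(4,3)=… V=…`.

t(4,3)=3.396 V=209.934

span = t_max - t_min = 4.84 - 0.88 = 3.960
L(4,3) = 162, L_eff = 1 - 162/255 = 0.364706 (inverted)
t(4,3) = 4.84 - 3.960·0.364706 = 3.396
Σt over all 5·7 pixels = 215138/2125 ≈ 101.2414118
V = pitch²·Σt = 1.44²·215138/2125 = 209.934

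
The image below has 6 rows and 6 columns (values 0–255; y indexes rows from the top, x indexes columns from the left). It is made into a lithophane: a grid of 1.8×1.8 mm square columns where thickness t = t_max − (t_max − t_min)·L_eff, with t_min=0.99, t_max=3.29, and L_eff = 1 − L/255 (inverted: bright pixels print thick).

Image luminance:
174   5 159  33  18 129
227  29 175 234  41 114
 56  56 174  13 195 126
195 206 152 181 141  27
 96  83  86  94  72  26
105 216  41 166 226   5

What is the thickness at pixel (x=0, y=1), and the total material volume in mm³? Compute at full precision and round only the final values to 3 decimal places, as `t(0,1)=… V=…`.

span = t_max - t_min = 3.29 - 0.99 = 2.300
L(0,1) = 227, L_eff = 1 - 227/255 = 0.109804 (inverted)
t(0,1) = 3.29 - 2.300·0.109804 = 3.037
Σt over all 6·6 pixels = 18463/255 ≈ 72.4039216
V = pitch²·Σt = 1.8²·18463/255 = 234.589

t(0,1)=3.037 V=234.589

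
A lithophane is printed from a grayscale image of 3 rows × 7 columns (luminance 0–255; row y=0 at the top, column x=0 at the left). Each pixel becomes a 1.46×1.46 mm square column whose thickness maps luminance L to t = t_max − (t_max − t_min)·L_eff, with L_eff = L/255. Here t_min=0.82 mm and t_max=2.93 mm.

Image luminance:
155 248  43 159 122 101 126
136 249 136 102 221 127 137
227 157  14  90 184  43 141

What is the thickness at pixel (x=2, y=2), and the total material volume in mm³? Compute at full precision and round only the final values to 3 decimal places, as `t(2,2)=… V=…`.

span = t_max - t_min = 2.93 - 0.82 = 2.110
L(2,2) = 14, L_eff = 14/255 = 0.054902
t(2,2) = 2.93 - 2.110·0.054902 = 2.814
Σt over all 3·7 pixels = 953317/25500 ≈ 37.3849804
V = pitch²·Σt = 1.46²·953317/25500 = 79.690

t(2,2)=2.814 V=79.690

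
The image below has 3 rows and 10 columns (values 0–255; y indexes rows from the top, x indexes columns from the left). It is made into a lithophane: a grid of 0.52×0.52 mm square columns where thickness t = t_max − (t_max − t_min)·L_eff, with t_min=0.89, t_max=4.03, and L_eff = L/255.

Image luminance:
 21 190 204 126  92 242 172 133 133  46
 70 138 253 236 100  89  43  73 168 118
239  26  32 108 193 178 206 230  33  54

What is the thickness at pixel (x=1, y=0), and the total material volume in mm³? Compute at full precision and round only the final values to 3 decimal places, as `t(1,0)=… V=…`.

span = t_max - t_min = 4.03 - 0.89 = 3.140
L(1,0) = 190, L_eff = 190/255 = 0.745098
t(1,0) = 4.03 - 3.140·0.745098 = 1.690
Σt over all 3·10 pixels = 921953/12750 ≈ 72.3100392
V = pitch²·Σt = 0.52²·921953/12750 = 19.553

t(1,0)=1.690 V=19.553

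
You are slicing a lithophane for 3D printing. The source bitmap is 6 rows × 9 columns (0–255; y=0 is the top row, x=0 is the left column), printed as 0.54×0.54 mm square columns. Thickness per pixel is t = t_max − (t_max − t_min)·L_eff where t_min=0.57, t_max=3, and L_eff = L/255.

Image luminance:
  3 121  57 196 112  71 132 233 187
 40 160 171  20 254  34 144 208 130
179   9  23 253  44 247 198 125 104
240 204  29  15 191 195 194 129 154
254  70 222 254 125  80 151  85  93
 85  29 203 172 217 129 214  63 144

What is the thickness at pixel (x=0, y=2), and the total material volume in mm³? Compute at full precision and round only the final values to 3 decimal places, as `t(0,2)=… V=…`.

t(0,2)=1.294 V=26.687

span = t_max - t_min = 3 - 0.57 = 2.430
L(0,2) = 179, L_eff = 179/255 = 0.701961
t(0,2) = 3 - 2.430·0.701961 = 1.294
Σt over all 6·9 pixels = 194481/2125 ≈ 91.5204706
V = pitch²·Σt = 0.54²·194481/2125 = 26.687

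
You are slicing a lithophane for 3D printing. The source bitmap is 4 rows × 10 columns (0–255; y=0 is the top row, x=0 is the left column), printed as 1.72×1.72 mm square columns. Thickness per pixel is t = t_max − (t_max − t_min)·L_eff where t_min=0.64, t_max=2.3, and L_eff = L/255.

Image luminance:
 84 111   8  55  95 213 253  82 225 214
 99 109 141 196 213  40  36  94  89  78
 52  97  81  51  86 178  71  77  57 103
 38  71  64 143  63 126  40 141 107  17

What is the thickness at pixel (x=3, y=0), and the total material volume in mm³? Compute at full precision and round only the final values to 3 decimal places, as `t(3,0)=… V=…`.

t(3,0)=1.942 V=193.251

span = t_max - t_min = 2.3 - 0.64 = 1.660
L(3,0) = 55, L_eff = 55/255 = 0.215686
t(3,0) = 2.3 - 1.660·0.215686 = 1.942
Σt over all 4·10 pixels = 138811/2125 ≈ 65.3228235
V = pitch²·Σt = 1.72²·138811/2125 = 193.251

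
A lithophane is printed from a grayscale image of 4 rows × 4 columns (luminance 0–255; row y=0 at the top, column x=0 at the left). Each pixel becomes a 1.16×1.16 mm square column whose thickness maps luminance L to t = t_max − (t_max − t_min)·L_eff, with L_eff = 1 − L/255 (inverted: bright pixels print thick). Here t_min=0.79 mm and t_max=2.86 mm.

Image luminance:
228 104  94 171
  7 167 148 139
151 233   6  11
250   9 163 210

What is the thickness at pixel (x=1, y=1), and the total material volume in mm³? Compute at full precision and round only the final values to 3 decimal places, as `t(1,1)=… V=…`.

t(1,1)=2.146 V=39.849

span = t_max - t_min = 2.86 - 0.79 = 2.070
L(1,1) = 167, L_eff = 1 - 167/255 = 0.345098 (inverted)
t(1,1) = 2.86 - 2.070·0.345098 = 2.146
Σt over all 4·4 pixels = 29.614
V = pitch²·Σt = 1.16²·29.614 = 39.849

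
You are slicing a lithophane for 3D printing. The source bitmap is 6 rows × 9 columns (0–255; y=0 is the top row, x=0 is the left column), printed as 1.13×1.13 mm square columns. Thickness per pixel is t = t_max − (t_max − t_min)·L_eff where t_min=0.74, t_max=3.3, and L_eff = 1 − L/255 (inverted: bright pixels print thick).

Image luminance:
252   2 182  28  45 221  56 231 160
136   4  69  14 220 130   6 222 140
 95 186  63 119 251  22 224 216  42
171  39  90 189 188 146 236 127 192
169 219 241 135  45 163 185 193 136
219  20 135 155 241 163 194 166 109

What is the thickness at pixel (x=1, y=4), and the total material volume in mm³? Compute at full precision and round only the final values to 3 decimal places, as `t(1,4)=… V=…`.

span = t_max - t_min = 3.3 - 0.74 = 2.560
L(1,4) = 219, L_eff = 1 - 219/255 = 0.141176 (inverted)
t(1,4) = 3.3 - 2.560·0.141176 = 2.939
Σt over all 6·9 pixels = 247091/2125 ≈ 116.2781176
V = pitch²·Σt = 1.13²·247091/2125 = 148.476

t(1,4)=2.939 V=148.476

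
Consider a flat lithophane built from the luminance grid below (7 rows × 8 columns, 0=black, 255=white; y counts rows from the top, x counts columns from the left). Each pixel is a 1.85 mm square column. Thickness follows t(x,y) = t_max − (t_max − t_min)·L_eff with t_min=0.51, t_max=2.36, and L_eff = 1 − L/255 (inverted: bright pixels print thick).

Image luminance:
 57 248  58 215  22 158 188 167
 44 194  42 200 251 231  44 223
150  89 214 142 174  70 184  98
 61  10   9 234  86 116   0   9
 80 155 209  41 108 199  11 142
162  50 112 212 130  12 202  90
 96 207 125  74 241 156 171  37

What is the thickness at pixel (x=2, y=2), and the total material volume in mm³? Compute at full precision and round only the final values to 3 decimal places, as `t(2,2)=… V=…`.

span = t_max - t_min = 2.36 - 0.51 = 1.850
L(2,2) = 214, L_eff = 1 - 214/255 = 0.160784 (inverted)
t(2,2) = 2.36 - 1.850·0.160784 = 2.063
Σt over all 7·8 pixels = 202513/2550 ≈ 79.4168627
V = pitch²·Σt = 1.85²·202513/2550 = 271.804

t(2,2)=2.063 V=271.804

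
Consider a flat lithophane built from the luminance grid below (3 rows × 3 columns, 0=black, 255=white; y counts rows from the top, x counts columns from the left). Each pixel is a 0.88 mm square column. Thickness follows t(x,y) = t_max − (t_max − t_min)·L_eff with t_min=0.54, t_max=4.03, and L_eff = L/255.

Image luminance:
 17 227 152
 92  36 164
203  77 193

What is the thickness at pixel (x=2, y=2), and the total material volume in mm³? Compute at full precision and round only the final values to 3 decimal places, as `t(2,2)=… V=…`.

span = t_max - t_min = 4.03 - 0.54 = 3.490
L(2,2) = 193, L_eff = 193/255 = 0.756863
t(2,2) = 4.03 - 3.490·0.756863 = 1.389
Σt over all 3·3 pixels = 43308/2125 ≈ 20.3802353
V = pitch²·Σt = 0.88²·43308/2125 = 15.782

t(2,2)=1.389 V=15.782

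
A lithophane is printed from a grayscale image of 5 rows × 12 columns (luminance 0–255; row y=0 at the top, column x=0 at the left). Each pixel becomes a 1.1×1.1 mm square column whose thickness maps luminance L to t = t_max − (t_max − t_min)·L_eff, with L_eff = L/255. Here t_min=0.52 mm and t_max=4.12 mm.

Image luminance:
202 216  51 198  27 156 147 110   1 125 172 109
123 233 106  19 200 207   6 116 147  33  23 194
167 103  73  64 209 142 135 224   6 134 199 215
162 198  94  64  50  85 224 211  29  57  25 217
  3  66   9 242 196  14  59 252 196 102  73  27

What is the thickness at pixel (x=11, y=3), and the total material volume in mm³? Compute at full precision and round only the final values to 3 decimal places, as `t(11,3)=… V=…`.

t(11,3)=1.056 V=175.316

span = t_max - t_min = 4.12 - 0.52 = 3.600
L(11,3) = 217, L_eff = 217/255 = 0.850980
t(11,3) = 4.12 - 3.600·0.850980 = 1.056
Σt over all 5·12 pixels = 61578/425 ≈ 144.8894118
V = pitch²·Σt = 1.1²·61578/425 = 175.316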